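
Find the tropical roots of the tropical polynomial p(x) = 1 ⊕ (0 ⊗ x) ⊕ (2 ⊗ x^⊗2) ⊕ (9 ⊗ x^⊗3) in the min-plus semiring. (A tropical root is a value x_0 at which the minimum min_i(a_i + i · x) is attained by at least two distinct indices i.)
Roots: {-7, -2, 1}

Each tropical root is a break point of the lower envelope of the lines y = a_i + i · x (there are 4 lines, with slopes 0, 1, ..., 3). Only the lines that attain the minimum somewhere contribute to roots; other lines are dominated. Here the surviving (envelope) indices are i = 3, i = 2, i = 1, i = 0.
Intersections between consecutive envelope lines give the roots: for adjacent envelope indices i < j the intersection is x = (a_i − a_j) / (j − i). Reading off the sorted break points: {-7, -2, 1}.
Verification: at each break x_0, at least two indices attain the minimum of min_i(a_i + i · x_0).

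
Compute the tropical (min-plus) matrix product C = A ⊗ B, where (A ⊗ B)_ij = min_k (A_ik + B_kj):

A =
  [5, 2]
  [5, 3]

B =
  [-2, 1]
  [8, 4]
A ⊗ B =
  [3, 6]
  [3, 6]

Apply the min-plus product entry-by-entry:
  C[0][0] = min over k of (A[0][0] + B[0][0] = 5 + -2 = 3, A[0][1] + B[1][0] = 2 + 8 = 10) = 3 (attained at k = 0)
  C[0][1] = min over k of (A[0][0] + B[0][1] = 5 + 1 = 6, A[0][1] + B[1][1] = 2 + 4 = 6) = 6 (attained at k = 0)
  C[1][0] = min over k of (A[1][0] + B[0][0] = 5 + -2 = 3, A[1][1] + B[1][0] = 3 + 8 = 11) = 3 (attained at k = 0)
  C[1][1] = min over k of (A[1][0] + B[0][1] = 5 + 1 = 6, A[1][1] + B[1][1] = 3 + 4 = 7) = 6 (attained at k = 0)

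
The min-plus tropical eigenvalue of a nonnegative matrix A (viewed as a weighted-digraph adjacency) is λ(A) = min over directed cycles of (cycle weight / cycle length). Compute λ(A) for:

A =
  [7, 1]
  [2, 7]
λ(A) = 3/2

Enumerate directed cycles and compute their means (weight / length). Sample:
  cycle 0 → 0: weight = 7, length = 1, mean = 7/1 ≈ 7.000
  cycle 1 → 1: weight = 7, length = 1, mean = 7/1 ≈ 7.000
  cycle 0 → 1 → 0: weight = 3, length = 2, mean = 3/2 ≈ 1.500
  cycle 1 → 0 → 1: weight = 3, length = 2, mean = 3/2 ≈ 1.500
Minimum mean = 1.500, attained e.g. along the cycle 0 → 1 → 0 with weight 3 and length 2. So λ(A) = 3/2 = 3/2.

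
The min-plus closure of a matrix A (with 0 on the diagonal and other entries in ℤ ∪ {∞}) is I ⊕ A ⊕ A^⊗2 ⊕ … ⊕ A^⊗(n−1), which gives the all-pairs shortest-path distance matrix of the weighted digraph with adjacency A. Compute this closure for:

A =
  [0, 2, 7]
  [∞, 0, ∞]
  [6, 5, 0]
Closure =
  [0, 2, 7]
  [∞, 0, ∞]
  [6, 5, 0]

This is the Floyd-Warshall all-pairs shortest-path computation. For each intermediate vertex k = 0, 1, …, 2, update dist[i][j] ← min(dist[i][j], dist[i][k] + dist[k][j]). The final matrix gives, for each (i, j), the minimum total weight of any directed path from i to j (possibly empty when i = j).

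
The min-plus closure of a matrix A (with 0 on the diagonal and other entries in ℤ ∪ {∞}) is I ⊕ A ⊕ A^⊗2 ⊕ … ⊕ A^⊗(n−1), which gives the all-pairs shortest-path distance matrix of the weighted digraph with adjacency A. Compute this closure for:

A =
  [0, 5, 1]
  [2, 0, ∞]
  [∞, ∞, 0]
Closure =
  [0, 5, 1]
  [2, 0, 3]
  [∞, ∞, 0]

This is the Floyd-Warshall all-pairs shortest-path computation. For each intermediate vertex k = 0, 1, …, 2, update dist[i][j] ← min(dist[i][j], dist[i][k] + dist[k][j]). The final matrix gives, for each (i, j), the minimum total weight of any directed path from i to j (possibly empty when i = j).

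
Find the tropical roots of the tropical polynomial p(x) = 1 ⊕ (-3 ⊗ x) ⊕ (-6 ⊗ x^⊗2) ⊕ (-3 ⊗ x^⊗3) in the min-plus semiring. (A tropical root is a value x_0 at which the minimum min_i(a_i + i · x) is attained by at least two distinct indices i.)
Roots: {-3, 3, 4}

Each tropical root is a break point of the lower envelope of the lines y = a_i + i · x (there are 4 lines, with slopes 0, 1, ..., 3). Only the lines that attain the minimum somewhere contribute to roots; other lines are dominated. Here the surviving (envelope) indices are i = 3, i = 2, i = 1, i = 0.
Intersections between consecutive envelope lines give the roots: for adjacent envelope indices i < j the intersection is x = (a_i − a_j) / (j − i). Reading off the sorted break points: {-3, 3, 4}.
Verification: at each break x_0, at least two indices attain the minimum of min_i(a_i + i · x_0).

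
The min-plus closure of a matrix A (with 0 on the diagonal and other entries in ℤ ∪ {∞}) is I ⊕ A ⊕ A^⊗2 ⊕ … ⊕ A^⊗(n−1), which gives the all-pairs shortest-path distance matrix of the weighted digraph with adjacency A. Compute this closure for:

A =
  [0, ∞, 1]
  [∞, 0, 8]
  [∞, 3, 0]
Closure =
  [0, 4, 1]
  [∞, 0, 8]
  [∞, 3, 0]

This is the Floyd-Warshall all-pairs shortest-path computation. For each intermediate vertex k = 0, 1, …, 2, update dist[i][j] ← min(dist[i][j], dist[i][k] + dist[k][j]). The final matrix gives, for each (i, j), the minimum total weight of any directed path from i to j (possibly empty when i = j).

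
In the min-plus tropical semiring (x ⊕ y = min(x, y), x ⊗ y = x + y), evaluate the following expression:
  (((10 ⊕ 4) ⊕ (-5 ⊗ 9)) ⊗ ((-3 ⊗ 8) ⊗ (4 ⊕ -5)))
(((10 ⊕ 4) ⊕ (-5 ⊗ 9)) ⊗ ((-3 ⊗ 8) ⊗ (4 ⊕ -5))) = 4

Expand innermost to outermost. Recall ⊕ takes the minimum of its arguments and ⊗ takes their sum. Working out the expression (((10 ⊕ 4) ⊕ (-5 ⊗ 9)) ⊗ ((-3 ⊗ 8) ⊗ (4 ⊕ -5))) gives 4.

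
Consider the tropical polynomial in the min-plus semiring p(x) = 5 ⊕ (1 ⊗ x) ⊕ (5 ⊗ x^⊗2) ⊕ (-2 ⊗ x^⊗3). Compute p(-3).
p(-3) = -11

A tropical monomial a ⊗ x^⊗i evaluates to a + i · x. Evaluating each term at x = -3:
  Term 0 contributes 5 + 0 · -3 = 5
  Term 1 contributes 1 + 1 · -3 = -2
  Term 2 contributes 5 + 2 · -3 = -1
  Term 3 contributes -2 + 3 · -3 = -11
p(-3) = ⊕ of these = min[5, -2, -1, -11] = -11.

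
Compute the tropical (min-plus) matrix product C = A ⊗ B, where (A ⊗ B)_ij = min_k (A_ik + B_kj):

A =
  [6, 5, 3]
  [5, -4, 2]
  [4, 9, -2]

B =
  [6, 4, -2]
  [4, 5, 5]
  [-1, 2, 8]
A ⊗ B =
  [2, 5, 4]
  [0, 1, 1]
  [-3, 0, 2]

Apply the min-plus product entry-by-entry:
  C[0][0] = min over k of (A[0][0] + B[0][0] = 6 + 6 = 12, A[0][1] + B[1][0] = 5 + 4 = 9, A[0][2] + B[2][0] = 3 + -1 = 2) = 2 (attained at k = 2)
  C[0][1] = min over k of (A[0][0] + B[0][1] = 6 + 4 = 10, A[0][1] + B[1][1] = 5 + 5 = 10, A[0][2] + B[2][1] = 3 + 2 = 5) = 5 (attained at k = 2)
  C[0][2] = min over k of (A[0][0] + B[0][2] = 6 + -2 = 4, A[0][1] + B[1][2] = 5 + 5 = 10, A[0][2] + B[2][2] = 3 + 8 = 11) = 4 (attained at k = 0)
  C[1][0] = min over k of (A[1][0] + B[0][0] = 5 + 6 = 11, A[1][1] + B[1][0] = -4 + 4 = 0, A[1][2] + B[2][0] = 2 + -1 = 1) = 0 (attained at k = 1)
  C[1][1] = min over k of (A[1][0] + B[0][1] = 5 + 4 = 9, A[1][1] + B[1][1] = -4 + 5 = 1, A[1][2] + B[2][1] = 2 + 2 = 4) = 1 (attained at k = 1)
  C[1][2] = min over k of (A[1][0] + B[0][2] = 5 + -2 = 3, A[1][1] + B[1][2] = -4 + 5 = 1, A[1][2] + B[2][2] = 2 + 8 = 10) = 1 (attained at k = 1)
  C[2][0] = min over k of (A[2][0] + B[0][0] = 4 + 6 = 10, A[2][1] + B[1][0] = 9 + 4 = 13, A[2][2] + B[2][0] = -2 + -1 = -3) = -3 (attained at k = 2)
  C[2][1] = min over k of (A[2][0] + B[0][1] = 4 + 4 = 8, A[2][1] + B[1][1] = 9 + 5 = 14, A[2][2] + B[2][1] = -2 + 2 = 0) = 0 (attained at k = 2)
  C[2][2] = min over k of (A[2][0] + B[0][2] = 4 + -2 = 2, A[2][1] + B[1][2] = 9 + 5 = 14, A[2][2] + B[2][2] = -2 + 8 = 6) = 2 (attained at k = 0)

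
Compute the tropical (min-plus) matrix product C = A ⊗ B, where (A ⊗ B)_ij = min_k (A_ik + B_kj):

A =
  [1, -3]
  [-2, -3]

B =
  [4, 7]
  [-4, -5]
A ⊗ B =
  [-7, -8]
  [-7, -8]

Apply the min-plus product entry-by-entry:
  C[0][0] = min over k of (A[0][0] + B[0][0] = 1 + 4 = 5, A[0][1] + B[1][0] = -3 + -4 = -7) = -7 (attained at k = 1)
  C[0][1] = min over k of (A[0][0] + B[0][1] = 1 + 7 = 8, A[0][1] + B[1][1] = -3 + -5 = -8) = -8 (attained at k = 1)
  C[1][0] = min over k of (A[1][0] + B[0][0] = -2 + 4 = 2, A[1][1] + B[1][0] = -3 + -4 = -7) = -7 (attained at k = 1)
  C[1][1] = min over k of (A[1][0] + B[0][1] = -2 + 7 = 5, A[1][1] + B[1][1] = -3 + -5 = -8) = -8 (attained at k = 1)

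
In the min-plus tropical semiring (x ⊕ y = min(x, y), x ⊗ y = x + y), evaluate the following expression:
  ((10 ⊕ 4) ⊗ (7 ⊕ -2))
((10 ⊕ 4) ⊗ (7 ⊕ -2)) = 2

Expand innermost to outermost. Recall ⊕ takes the minimum of its arguments and ⊗ takes their sum. Working out the expression ((10 ⊕ 4) ⊗ (7 ⊕ -2)) gives 2.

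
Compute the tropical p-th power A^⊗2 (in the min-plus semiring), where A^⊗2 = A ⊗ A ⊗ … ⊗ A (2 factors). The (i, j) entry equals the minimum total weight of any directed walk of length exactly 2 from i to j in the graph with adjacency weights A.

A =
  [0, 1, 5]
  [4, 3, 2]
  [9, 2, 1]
A^⊗2 =
  [0, 1, 3]
  [4, 4, 3]
  [6, 3, 2]

Each entry (A^⊗2)_ij equals the minimum over all length-2 walks i = v_0 → v_1 → … → v_2 = j of Σ_t A[v_t][v_{t+1}]. For example, for (i, j) = (0, 2) we minimise over 3 possible intermediate vertex sequences; the minimum is 3, attained along the walk 0 → 1 → 2.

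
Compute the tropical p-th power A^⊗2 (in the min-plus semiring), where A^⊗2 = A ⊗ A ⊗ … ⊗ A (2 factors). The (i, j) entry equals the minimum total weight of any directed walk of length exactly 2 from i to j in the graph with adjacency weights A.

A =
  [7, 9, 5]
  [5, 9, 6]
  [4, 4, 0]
A^⊗2 =
  [9, 9, 5]
  [10, 10, 6]
  [4, 4, 0]

Each entry (A^⊗2)_ij equals the minimum over all length-2 walks i = v_0 → v_1 → … → v_2 = j of Σ_t A[v_t][v_{t+1}]. For example, for (i, j) = (0, 2) we minimise over 3 possible intermediate vertex sequences; the minimum is 5, attained along the walk 0 → 2 → 2.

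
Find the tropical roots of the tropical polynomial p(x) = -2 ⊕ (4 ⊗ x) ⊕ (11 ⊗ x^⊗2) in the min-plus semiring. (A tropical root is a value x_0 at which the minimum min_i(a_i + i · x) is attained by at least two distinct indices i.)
Roots: {-7, -6}

Each tropical root is a break point of the lower envelope of the lines y = a_i + i · x (there are 3 lines, with slopes 0, 1, ..., 2). Only the lines that attain the minimum somewhere contribute to roots; other lines are dominated. Here the surviving (envelope) indices are i = 2, i = 1, i = 0.
Intersections between consecutive envelope lines give the roots: for adjacent envelope indices i < j the intersection is x = (a_i − a_j) / (j − i). Reading off the sorted break points: {-7, -6}.
Verification: at each break x_0, at least two indices attain the minimum of min_i(a_i + i · x_0).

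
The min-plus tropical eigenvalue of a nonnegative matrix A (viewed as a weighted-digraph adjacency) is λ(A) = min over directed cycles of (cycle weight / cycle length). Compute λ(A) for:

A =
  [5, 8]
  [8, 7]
λ(A) = 5

Enumerate directed cycles and compute their means (weight / length). Sample:
  cycle 0 → 0: weight = 5, length = 1, mean = 5/1 ≈ 5.000
  cycle 1 → 1: weight = 7, length = 1, mean = 7/1 ≈ 7.000
  cycle 0 → 1 → 0: weight = 16, length = 2, mean = 16/2 ≈ 8.000
  cycle 1 → 0 → 1: weight = 16, length = 2, mean = 16/2 ≈ 8.000
Minimum mean = 5.000, attained e.g. along the cycle 0 → 0 with weight 5 and length 1. So λ(A) = 5/1 = 5.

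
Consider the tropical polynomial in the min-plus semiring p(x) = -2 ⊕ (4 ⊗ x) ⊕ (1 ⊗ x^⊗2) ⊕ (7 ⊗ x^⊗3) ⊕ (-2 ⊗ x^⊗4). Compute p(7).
p(7) = -2

A tropical monomial a ⊗ x^⊗i evaluates to a + i · x. Evaluating each term at x = 7:
  Term 0 contributes -2 + 0 · 7 = -2
  Term 1 contributes 4 + 1 · 7 = 11
  Term 2 contributes 1 + 2 · 7 = 15
  Term 3 contributes 7 + 3 · 7 = 28
  Term 4 contributes -2 + 4 · 7 = 26
p(7) = ⊕ of these = min[-2, 11, 15, 28, 26] = -2.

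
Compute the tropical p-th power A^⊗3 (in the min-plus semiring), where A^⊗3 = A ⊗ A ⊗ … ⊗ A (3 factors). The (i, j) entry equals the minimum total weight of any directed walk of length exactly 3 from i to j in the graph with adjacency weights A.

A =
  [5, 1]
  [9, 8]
A^⊗3 =
  [15, 11]
  [19, 15]

Each entry (A^⊗3)_ij equals the minimum over all length-3 walks i = v_0 → v_1 → … → v_3 = j of Σ_t A[v_t][v_{t+1}]. For example, for (i, j) = (0, 1) we minimise over 4 possible intermediate vertex sequences; the minimum is 11, attained along the walk 0 → 0 → 0 → 1.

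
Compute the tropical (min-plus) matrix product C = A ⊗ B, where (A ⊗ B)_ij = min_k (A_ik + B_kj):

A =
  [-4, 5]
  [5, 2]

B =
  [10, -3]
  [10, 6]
A ⊗ B =
  [6, -7]
  [12, 2]

Apply the min-plus product entry-by-entry:
  C[0][0] = min over k of (A[0][0] + B[0][0] = -4 + 10 = 6, A[0][1] + B[1][0] = 5 + 10 = 15) = 6 (attained at k = 0)
  C[0][1] = min over k of (A[0][0] + B[0][1] = -4 + -3 = -7, A[0][1] + B[1][1] = 5 + 6 = 11) = -7 (attained at k = 0)
  C[1][0] = min over k of (A[1][0] + B[0][0] = 5 + 10 = 15, A[1][1] + B[1][0] = 2 + 10 = 12) = 12 (attained at k = 1)
  C[1][1] = min over k of (A[1][0] + B[0][1] = 5 + -3 = 2, A[1][1] + B[1][1] = 2 + 6 = 8) = 2 (attained at k = 0)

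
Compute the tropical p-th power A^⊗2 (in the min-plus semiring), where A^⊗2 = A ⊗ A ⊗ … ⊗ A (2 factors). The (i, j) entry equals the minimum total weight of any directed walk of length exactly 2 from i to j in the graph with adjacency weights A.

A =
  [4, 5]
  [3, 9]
A^⊗2 =
  [8, 9]
  [7, 8]

Each entry (A^⊗2)_ij equals the minimum over all length-2 walks i = v_0 → v_1 → … → v_2 = j of Σ_t A[v_t][v_{t+1}]. For example, for (i, j) = (0, 1) we minimise over 2 possible intermediate vertex sequences; the minimum is 9, attained along the walk 0 → 0 → 1.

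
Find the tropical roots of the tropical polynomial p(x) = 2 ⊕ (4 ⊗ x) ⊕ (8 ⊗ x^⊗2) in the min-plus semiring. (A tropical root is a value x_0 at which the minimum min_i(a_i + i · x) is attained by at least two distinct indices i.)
Roots: {-4, -2}

Each tropical root is a break point of the lower envelope of the lines y = a_i + i · x (there are 3 lines, with slopes 0, 1, ..., 2). Only the lines that attain the minimum somewhere contribute to roots; other lines are dominated. Here the surviving (envelope) indices are i = 2, i = 1, i = 0.
Intersections between consecutive envelope lines give the roots: for adjacent envelope indices i < j the intersection is x = (a_i − a_j) / (j − i). Reading off the sorted break points: {-4, -2}.
Verification: at each break x_0, at least two indices attain the minimum of min_i(a_i + i · x_0).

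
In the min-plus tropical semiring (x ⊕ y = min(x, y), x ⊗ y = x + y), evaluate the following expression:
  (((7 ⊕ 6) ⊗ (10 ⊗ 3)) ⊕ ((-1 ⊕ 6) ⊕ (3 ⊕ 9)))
(((7 ⊕ 6) ⊗ (10 ⊗ 3)) ⊕ ((-1 ⊕ 6) ⊕ (3 ⊕ 9))) = -1

Expand innermost to outermost. Recall ⊕ takes the minimum of its arguments and ⊗ takes their sum. Working out the expression (((7 ⊕ 6) ⊗ (10 ⊗ 3)) ⊕ ((-1 ⊕ 6) ⊕ (3 ⊕ 9))) gives -1.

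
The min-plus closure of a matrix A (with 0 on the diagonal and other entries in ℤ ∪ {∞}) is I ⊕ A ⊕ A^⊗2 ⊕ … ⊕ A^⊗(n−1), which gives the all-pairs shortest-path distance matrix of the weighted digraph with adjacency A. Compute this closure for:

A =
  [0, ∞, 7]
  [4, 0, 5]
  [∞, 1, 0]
Closure =
  [0, 8, 7]
  [4, 0, 5]
  [5, 1, 0]

This is the Floyd-Warshall all-pairs shortest-path computation. For each intermediate vertex k = 0, 1, …, 2, update dist[i][j] ← min(dist[i][j], dist[i][k] + dist[k][j]). The final matrix gives, for each (i, j), the minimum total weight of any directed path from i to j (possibly empty when i = j).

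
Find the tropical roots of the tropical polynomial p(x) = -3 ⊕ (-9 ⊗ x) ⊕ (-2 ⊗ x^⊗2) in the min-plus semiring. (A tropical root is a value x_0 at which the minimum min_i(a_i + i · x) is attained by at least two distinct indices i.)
Roots: {-7, 6}

Each tropical root is a break point of the lower envelope of the lines y = a_i + i · x (there are 3 lines, with slopes 0, 1, ..., 2). Only the lines that attain the minimum somewhere contribute to roots; other lines are dominated. Here the surviving (envelope) indices are i = 2, i = 1, i = 0.
Intersections between consecutive envelope lines give the roots: for adjacent envelope indices i < j the intersection is x = (a_i − a_j) / (j − i). Reading off the sorted break points: {-7, 6}.
Verification: at each break x_0, at least two indices attain the minimum of min_i(a_i + i · x_0).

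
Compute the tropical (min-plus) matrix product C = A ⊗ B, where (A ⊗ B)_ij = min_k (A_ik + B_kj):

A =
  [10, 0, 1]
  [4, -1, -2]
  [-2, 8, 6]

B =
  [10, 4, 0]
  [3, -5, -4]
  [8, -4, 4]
A ⊗ B =
  [3, -5, -4]
  [2, -6, -5]
  [8, 2, -2]

Apply the min-plus product entry-by-entry:
  C[0][0] = min over k of (A[0][0] + B[0][0] = 10 + 10 = 20, A[0][1] + B[1][0] = 0 + 3 = 3, A[0][2] + B[2][0] = 1 + 8 = 9) = 3 (attained at k = 1)
  C[0][1] = min over k of (A[0][0] + B[0][1] = 10 + 4 = 14, A[0][1] + B[1][1] = 0 + -5 = -5, A[0][2] + B[2][1] = 1 + -4 = -3) = -5 (attained at k = 1)
  C[0][2] = min over k of (A[0][0] + B[0][2] = 10 + 0 = 10, A[0][1] + B[1][2] = 0 + -4 = -4, A[0][2] + B[2][2] = 1 + 4 = 5) = -4 (attained at k = 1)
  C[1][0] = min over k of (A[1][0] + B[0][0] = 4 + 10 = 14, A[1][1] + B[1][0] = -1 + 3 = 2, A[1][2] + B[2][0] = -2 + 8 = 6) = 2 (attained at k = 1)
  C[1][1] = min over k of (A[1][0] + B[0][1] = 4 + 4 = 8, A[1][1] + B[1][1] = -1 + -5 = -6, A[1][2] + B[2][1] = -2 + -4 = -6) = -6 (attained at k = 1)
  C[1][2] = min over k of (A[1][0] + B[0][2] = 4 + 0 = 4, A[1][1] + B[1][2] = -1 + -4 = -5, A[1][2] + B[2][2] = -2 + 4 = 2) = -5 (attained at k = 1)
  C[2][0] = min over k of (A[2][0] + B[0][0] = -2 + 10 = 8, A[2][1] + B[1][0] = 8 + 3 = 11, A[2][2] + B[2][0] = 6 + 8 = 14) = 8 (attained at k = 0)
  C[2][1] = min over k of (A[2][0] + B[0][1] = -2 + 4 = 2, A[2][1] + B[1][1] = 8 + -5 = 3, A[2][2] + B[2][1] = 6 + -4 = 2) = 2 (attained at k = 0)
  C[2][2] = min over k of (A[2][0] + B[0][2] = -2 + 0 = -2, A[2][1] + B[1][2] = 8 + -4 = 4, A[2][2] + B[2][2] = 6 + 4 = 10) = -2 (attained at k = 0)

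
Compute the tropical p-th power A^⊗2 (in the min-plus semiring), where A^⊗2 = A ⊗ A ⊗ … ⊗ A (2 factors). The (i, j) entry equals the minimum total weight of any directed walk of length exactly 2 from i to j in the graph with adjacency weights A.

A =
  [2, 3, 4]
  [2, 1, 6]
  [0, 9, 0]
A^⊗2 =
  [4, 4, 4]
  [3, 2, 6]
  [0, 3, 0]

Each entry (A^⊗2)_ij equals the minimum over all length-2 walks i = v_0 → v_1 → … → v_2 = j of Σ_t A[v_t][v_{t+1}]. For example, for (i, j) = (0, 2) we minimise over 3 possible intermediate vertex sequences; the minimum is 4, attained along the walk 0 → 2 → 2.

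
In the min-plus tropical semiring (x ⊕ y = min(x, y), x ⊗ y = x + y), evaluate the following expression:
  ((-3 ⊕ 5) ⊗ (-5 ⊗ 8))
((-3 ⊕ 5) ⊗ (-5 ⊗ 8)) = 0

Expand innermost to outermost. Recall ⊕ takes the minimum of its arguments and ⊗ takes their sum. Working out the expression ((-3 ⊕ 5) ⊗ (-5 ⊗ 8)) gives 0.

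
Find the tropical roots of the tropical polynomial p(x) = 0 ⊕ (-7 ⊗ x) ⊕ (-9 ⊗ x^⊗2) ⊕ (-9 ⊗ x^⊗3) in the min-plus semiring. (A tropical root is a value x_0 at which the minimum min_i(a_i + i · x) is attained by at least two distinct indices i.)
Roots: {0, 2, 7}

Each tropical root is a break point of the lower envelope of the lines y = a_i + i · x (there are 4 lines, with slopes 0, 1, ..., 3). Only the lines that attain the minimum somewhere contribute to roots; other lines are dominated. Here the surviving (envelope) indices are i = 3, i = 2, i = 1, i = 0.
Intersections between consecutive envelope lines give the roots: for adjacent envelope indices i < j the intersection is x = (a_i − a_j) / (j − i). Reading off the sorted break points: {0, 2, 7}.
Verification: at each break x_0, at least two indices attain the minimum of min_i(a_i + i · x_0).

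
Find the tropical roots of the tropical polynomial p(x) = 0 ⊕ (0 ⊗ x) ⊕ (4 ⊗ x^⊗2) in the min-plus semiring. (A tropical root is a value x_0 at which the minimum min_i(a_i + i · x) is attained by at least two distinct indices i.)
Roots: {-4, 0}

Each tropical root is a break point of the lower envelope of the lines y = a_i + i · x (there are 3 lines, with slopes 0, 1, ..., 2). Only the lines that attain the minimum somewhere contribute to roots; other lines are dominated. Here the surviving (envelope) indices are i = 2, i = 1, i = 0.
Intersections between consecutive envelope lines give the roots: for adjacent envelope indices i < j the intersection is x = (a_i − a_j) / (j − i). Reading off the sorted break points: {-4, 0}.
Verification: at each break x_0, at least two indices attain the minimum of min_i(a_i + i · x_0).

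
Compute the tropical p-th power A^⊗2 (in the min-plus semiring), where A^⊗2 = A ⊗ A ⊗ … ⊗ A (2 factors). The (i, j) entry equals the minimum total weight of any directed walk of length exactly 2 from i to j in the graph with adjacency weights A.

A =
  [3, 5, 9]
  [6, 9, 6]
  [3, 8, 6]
A^⊗2 =
  [6, 8, 11]
  [9, 11, 12]
  [6, 8, 12]

Each entry (A^⊗2)_ij equals the minimum over all length-2 walks i = v_0 → v_1 → … → v_2 = j of Σ_t A[v_t][v_{t+1}]. For example, for (i, j) = (0, 2) we minimise over 3 possible intermediate vertex sequences; the minimum is 11, attained along the walk 0 → 1 → 2.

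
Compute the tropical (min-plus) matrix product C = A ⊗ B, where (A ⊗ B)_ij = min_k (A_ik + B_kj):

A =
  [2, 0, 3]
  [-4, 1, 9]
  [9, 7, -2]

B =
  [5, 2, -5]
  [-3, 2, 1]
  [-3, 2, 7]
A ⊗ B =
  [-3, 2, -3]
  [-2, -2, -9]
  [-5, 0, 4]

Apply the min-plus product entry-by-entry:
  C[0][0] = min over k of (A[0][0] + B[0][0] = 2 + 5 = 7, A[0][1] + B[1][0] = 0 + -3 = -3, A[0][2] + B[2][0] = 3 + -3 = 0) = -3 (attained at k = 1)
  C[0][1] = min over k of (A[0][0] + B[0][1] = 2 + 2 = 4, A[0][1] + B[1][1] = 0 + 2 = 2, A[0][2] + B[2][1] = 3 + 2 = 5) = 2 (attained at k = 1)
  C[0][2] = min over k of (A[0][0] + B[0][2] = 2 + -5 = -3, A[0][1] + B[1][2] = 0 + 1 = 1, A[0][2] + B[2][2] = 3 + 7 = 10) = -3 (attained at k = 0)
  C[1][0] = min over k of (A[1][0] + B[0][0] = -4 + 5 = 1, A[1][1] + B[1][0] = 1 + -3 = -2, A[1][2] + B[2][0] = 9 + -3 = 6) = -2 (attained at k = 1)
  C[1][1] = min over k of (A[1][0] + B[0][1] = -4 + 2 = -2, A[1][1] + B[1][1] = 1 + 2 = 3, A[1][2] + B[2][1] = 9 + 2 = 11) = -2 (attained at k = 0)
  C[1][2] = min over k of (A[1][0] + B[0][2] = -4 + -5 = -9, A[1][1] + B[1][2] = 1 + 1 = 2, A[1][2] + B[2][2] = 9 + 7 = 16) = -9 (attained at k = 0)
  C[2][0] = min over k of (A[2][0] + B[0][0] = 9 + 5 = 14, A[2][1] + B[1][0] = 7 + -3 = 4, A[2][2] + B[2][0] = -2 + -3 = -5) = -5 (attained at k = 2)
  C[2][1] = min over k of (A[2][0] + B[0][1] = 9 + 2 = 11, A[2][1] + B[1][1] = 7 + 2 = 9, A[2][2] + B[2][1] = -2 + 2 = 0) = 0 (attained at k = 2)
  C[2][2] = min over k of (A[2][0] + B[0][2] = 9 + -5 = 4, A[2][1] + B[1][2] = 7 + 1 = 8, A[2][2] + B[2][2] = -2 + 7 = 5) = 4 (attained at k = 0)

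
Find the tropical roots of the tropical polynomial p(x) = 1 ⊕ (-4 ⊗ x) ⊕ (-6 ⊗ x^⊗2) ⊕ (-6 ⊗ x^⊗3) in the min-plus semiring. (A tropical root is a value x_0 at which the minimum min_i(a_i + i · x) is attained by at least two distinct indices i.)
Roots: {0, 2, 5}

Each tropical root is a break point of the lower envelope of the lines y = a_i + i · x (there are 4 lines, with slopes 0, 1, ..., 3). Only the lines that attain the minimum somewhere contribute to roots; other lines are dominated. Here the surviving (envelope) indices are i = 3, i = 2, i = 1, i = 0.
Intersections between consecutive envelope lines give the roots: for adjacent envelope indices i < j the intersection is x = (a_i − a_j) / (j − i). Reading off the sorted break points: {0, 2, 5}.
Verification: at each break x_0, at least two indices attain the minimum of min_i(a_i + i · x_0).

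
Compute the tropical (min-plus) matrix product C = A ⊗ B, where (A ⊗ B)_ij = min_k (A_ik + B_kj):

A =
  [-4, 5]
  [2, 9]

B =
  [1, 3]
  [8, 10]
A ⊗ B =
  [-3, -1]
  [3, 5]

Apply the min-plus product entry-by-entry:
  C[0][0] = min over k of (A[0][0] + B[0][0] = -4 + 1 = -3, A[0][1] + B[1][0] = 5 + 8 = 13) = -3 (attained at k = 0)
  C[0][1] = min over k of (A[0][0] + B[0][1] = -4 + 3 = -1, A[0][1] + B[1][1] = 5 + 10 = 15) = -1 (attained at k = 0)
  C[1][0] = min over k of (A[1][0] + B[0][0] = 2 + 1 = 3, A[1][1] + B[1][0] = 9 + 8 = 17) = 3 (attained at k = 0)
  C[1][1] = min over k of (A[1][0] + B[0][1] = 2 + 3 = 5, A[1][1] + B[1][1] = 9 + 10 = 19) = 5 (attained at k = 0)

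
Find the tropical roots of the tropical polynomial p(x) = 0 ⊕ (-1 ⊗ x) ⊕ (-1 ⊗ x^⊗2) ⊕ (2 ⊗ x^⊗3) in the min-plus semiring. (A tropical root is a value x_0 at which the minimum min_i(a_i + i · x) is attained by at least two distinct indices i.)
Roots: {-3, 0, 1}

Each tropical root is a break point of the lower envelope of the lines y = a_i + i · x (there are 4 lines, with slopes 0, 1, ..., 3). Only the lines that attain the minimum somewhere contribute to roots; other lines are dominated. Here the surviving (envelope) indices are i = 3, i = 2, i = 1, i = 0.
Intersections between consecutive envelope lines give the roots: for adjacent envelope indices i < j the intersection is x = (a_i − a_j) / (j − i). Reading off the sorted break points: {-3, 0, 1}.
Verification: at each break x_0, at least two indices attain the minimum of min_i(a_i + i · x_0).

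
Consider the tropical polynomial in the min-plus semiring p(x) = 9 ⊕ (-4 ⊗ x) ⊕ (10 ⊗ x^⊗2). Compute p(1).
p(1) = -3

A tropical monomial a ⊗ x^⊗i evaluates to a + i · x. Evaluating each term at x = 1:
  Term 0 contributes 9 + 0 · 1 = 9
  Term 1 contributes -4 + 1 · 1 = -3
  Term 2 contributes 10 + 2 · 1 = 12
p(1) = ⊕ of these = min[9, -3, 12] = -3.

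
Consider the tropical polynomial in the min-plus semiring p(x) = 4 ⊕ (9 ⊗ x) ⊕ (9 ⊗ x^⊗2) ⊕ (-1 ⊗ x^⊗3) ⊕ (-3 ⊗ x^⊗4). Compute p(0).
p(0) = -3

A tropical monomial a ⊗ x^⊗i evaluates to a + i · x. Evaluating each term at x = 0:
  Term 0 contributes 4 + 0 · 0 = 4
  Term 1 contributes 9 + 1 · 0 = 9
  Term 2 contributes 9 + 2 · 0 = 9
  Term 3 contributes -1 + 3 · 0 = -1
  Term 4 contributes -3 + 4 · 0 = -3
p(0) = ⊕ of these = min[4, 9, 9, -1, -3] = -3.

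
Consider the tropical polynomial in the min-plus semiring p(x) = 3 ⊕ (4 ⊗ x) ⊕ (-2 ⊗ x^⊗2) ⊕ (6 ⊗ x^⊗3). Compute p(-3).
p(-3) = -8

A tropical monomial a ⊗ x^⊗i evaluates to a + i · x. Evaluating each term at x = -3:
  Term 0 contributes 3 + 0 · -3 = 3
  Term 1 contributes 4 + 1 · -3 = 1
  Term 2 contributes -2 + 2 · -3 = -8
  Term 3 contributes 6 + 3 · -3 = -3
p(-3) = ⊕ of these = min[3, 1, -8, -3] = -8.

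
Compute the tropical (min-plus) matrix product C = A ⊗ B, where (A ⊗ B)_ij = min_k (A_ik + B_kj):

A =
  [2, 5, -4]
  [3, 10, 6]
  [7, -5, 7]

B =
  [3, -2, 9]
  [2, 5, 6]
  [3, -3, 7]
A ⊗ B =
  [-1, -7, 3]
  [6, 1, 12]
  [-3, 0, 1]

Apply the min-plus product entry-by-entry:
  C[0][0] = min over k of (A[0][0] + B[0][0] = 2 + 3 = 5, A[0][1] + B[1][0] = 5 + 2 = 7, A[0][2] + B[2][0] = -4 + 3 = -1) = -1 (attained at k = 2)
  C[0][1] = min over k of (A[0][0] + B[0][1] = 2 + -2 = 0, A[0][1] + B[1][1] = 5 + 5 = 10, A[0][2] + B[2][1] = -4 + -3 = -7) = -7 (attained at k = 2)
  C[0][2] = min over k of (A[0][0] + B[0][2] = 2 + 9 = 11, A[0][1] + B[1][2] = 5 + 6 = 11, A[0][2] + B[2][2] = -4 + 7 = 3) = 3 (attained at k = 2)
  C[1][0] = min over k of (A[1][0] + B[0][0] = 3 + 3 = 6, A[1][1] + B[1][0] = 10 + 2 = 12, A[1][2] + B[2][0] = 6 + 3 = 9) = 6 (attained at k = 0)
  C[1][1] = min over k of (A[1][0] + B[0][1] = 3 + -2 = 1, A[1][1] + B[1][1] = 10 + 5 = 15, A[1][2] + B[2][1] = 6 + -3 = 3) = 1 (attained at k = 0)
  C[1][2] = min over k of (A[1][0] + B[0][2] = 3 + 9 = 12, A[1][1] + B[1][2] = 10 + 6 = 16, A[1][2] + B[2][2] = 6 + 7 = 13) = 12 (attained at k = 0)
  C[2][0] = min over k of (A[2][0] + B[0][0] = 7 + 3 = 10, A[2][1] + B[1][0] = -5 + 2 = -3, A[2][2] + B[2][0] = 7 + 3 = 10) = -3 (attained at k = 1)
  C[2][1] = min over k of (A[2][0] + B[0][1] = 7 + -2 = 5, A[2][1] + B[1][1] = -5 + 5 = 0, A[2][2] + B[2][1] = 7 + -3 = 4) = 0 (attained at k = 1)
  C[2][2] = min over k of (A[2][0] + B[0][2] = 7 + 9 = 16, A[2][1] + B[1][2] = -5 + 6 = 1, A[2][2] + B[2][2] = 7 + 7 = 14) = 1 (attained at k = 1)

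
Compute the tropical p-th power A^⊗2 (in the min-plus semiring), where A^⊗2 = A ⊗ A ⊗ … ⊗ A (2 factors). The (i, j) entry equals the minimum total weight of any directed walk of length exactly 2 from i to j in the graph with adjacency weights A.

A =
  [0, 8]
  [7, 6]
A^⊗2 =
  [0, 8]
  [7, 12]

Each entry (A^⊗2)_ij equals the minimum over all length-2 walks i = v_0 → v_1 → … → v_2 = j of Σ_t A[v_t][v_{t+1}]. For example, for (i, j) = (0, 1) we minimise over 2 possible intermediate vertex sequences; the minimum is 8, attained along the walk 0 → 0 → 1.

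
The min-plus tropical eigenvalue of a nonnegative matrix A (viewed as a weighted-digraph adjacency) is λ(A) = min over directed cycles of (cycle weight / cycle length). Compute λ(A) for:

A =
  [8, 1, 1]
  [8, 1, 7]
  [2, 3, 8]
λ(A) = 1

Enumerate directed cycles and compute their means (weight / length). Sample:
  cycle 0 → 0: weight = 8, length = 1, mean = 8/1 ≈ 8.000
  cycle 1 → 1: weight = 1, length = 1, mean = 1/1 ≈ 1.000
  cycle 2 → 2: weight = 8, length = 1, mean = 8/1 ≈ 8.000
  cycle 0 → 1 → 0: weight = 9, length = 2, mean = 9/2 ≈ 4.500
  cycle 0 → 2 → 0: weight = 3, length = 2, mean = 3/2 ≈ 1.500
  cycle 1 → 0 → 1: weight = 9, length = 2, mean = 9/2 ≈ 4.500
Minimum mean = 1.000, attained e.g. along the cycle 1 → 1 with weight 1 and length 1. So λ(A) = 1/1 = 1.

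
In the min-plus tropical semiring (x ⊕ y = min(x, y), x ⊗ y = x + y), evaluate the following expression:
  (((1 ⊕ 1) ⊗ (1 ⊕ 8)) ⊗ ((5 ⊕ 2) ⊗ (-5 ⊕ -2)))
(((1 ⊕ 1) ⊗ (1 ⊕ 8)) ⊗ ((5 ⊕ 2) ⊗ (-5 ⊕ -2))) = -1

Expand innermost to outermost. Recall ⊕ takes the minimum of its arguments and ⊗ takes their sum. Working out the expression (((1 ⊕ 1) ⊗ (1 ⊕ 8)) ⊗ ((5 ⊕ 2) ⊗ (-5 ⊕ -2))) gives -1.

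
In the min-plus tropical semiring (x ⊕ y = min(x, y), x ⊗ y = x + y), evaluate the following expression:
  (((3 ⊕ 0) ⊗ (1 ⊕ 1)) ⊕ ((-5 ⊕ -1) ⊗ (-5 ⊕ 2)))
(((3 ⊕ 0) ⊗ (1 ⊕ 1)) ⊕ ((-5 ⊕ -1) ⊗ (-5 ⊕ 2))) = -10

Expand innermost to outermost. Recall ⊕ takes the minimum of its arguments and ⊗ takes their sum. Working out the expression (((3 ⊕ 0) ⊗ (1 ⊕ 1)) ⊕ ((-5 ⊕ -1) ⊗ (-5 ⊕ 2))) gives -10.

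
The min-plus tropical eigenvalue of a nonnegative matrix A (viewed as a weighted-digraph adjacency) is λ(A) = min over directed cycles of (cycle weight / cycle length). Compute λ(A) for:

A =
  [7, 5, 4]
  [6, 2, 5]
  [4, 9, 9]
λ(A) = 2

Enumerate directed cycles and compute their means (weight / length). Sample:
  cycle 0 → 0: weight = 7, length = 1, mean = 7/1 ≈ 7.000
  cycle 1 → 1: weight = 2, length = 1, mean = 2/1 ≈ 2.000
  cycle 2 → 2: weight = 9, length = 1, mean = 9/1 ≈ 9.000
  cycle 0 → 1 → 0: weight = 11, length = 2, mean = 11/2 ≈ 5.500
  cycle 0 → 2 → 0: weight = 8, length = 2, mean = 8/2 ≈ 4.000
  cycle 1 → 0 → 1: weight = 11, length = 2, mean = 11/2 ≈ 5.500
Minimum mean = 2.000, attained e.g. along the cycle 1 → 1 with weight 2 and length 1. So λ(A) = 2/1 = 2.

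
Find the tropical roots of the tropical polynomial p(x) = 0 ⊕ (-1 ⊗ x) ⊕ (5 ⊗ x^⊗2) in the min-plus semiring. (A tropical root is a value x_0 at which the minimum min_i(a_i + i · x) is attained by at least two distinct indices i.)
Roots: {-6, 1}

Each tropical root is a break point of the lower envelope of the lines y = a_i + i · x (there are 3 lines, with slopes 0, 1, ..., 2). Only the lines that attain the minimum somewhere contribute to roots; other lines are dominated. Here the surviving (envelope) indices are i = 2, i = 1, i = 0.
Intersections between consecutive envelope lines give the roots: for adjacent envelope indices i < j the intersection is x = (a_i − a_j) / (j − i). Reading off the sorted break points: {-6, 1}.
Verification: at each break x_0, at least two indices attain the minimum of min_i(a_i + i · x_0).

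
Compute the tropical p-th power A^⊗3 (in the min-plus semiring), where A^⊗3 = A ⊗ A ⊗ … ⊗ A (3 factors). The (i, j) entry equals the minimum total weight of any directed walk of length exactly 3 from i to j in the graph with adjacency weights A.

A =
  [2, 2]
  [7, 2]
A^⊗3 =
  [6, 6]
  [11, 6]

Each entry (A^⊗3)_ij equals the minimum over all length-3 walks i = v_0 → v_1 → … → v_3 = j of Σ_t A[v_t][v_{t+1}]. For example, for (i, j) = (0, 1) we minimise over 4 possible intermediate vertex sequences; the minimum is 6, attained along the walk 0 → 0 → 0 → 1.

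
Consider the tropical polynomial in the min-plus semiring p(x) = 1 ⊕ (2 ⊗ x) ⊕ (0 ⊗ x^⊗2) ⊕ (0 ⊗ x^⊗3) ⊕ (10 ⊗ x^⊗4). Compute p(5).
p(5) = 1

A tropical monomial a ⊗ x^⊗i evaluates to a + i · x. Evaluating each term at x = 5:
  Term 0 contributes 1 + 0 · 5 = 1
  Term 1 contributes 2 + 1 · 5 = 7
  Term 2 contributes 0 + 2 · 5 = 10
  Term 3 contributes 0 + 3 · 5 = 15
  Term 4 contributes 10 + 4 · 5 = 30
p(5) = ⊕ of these = min[1, 7, 10, 15, 30] = 1.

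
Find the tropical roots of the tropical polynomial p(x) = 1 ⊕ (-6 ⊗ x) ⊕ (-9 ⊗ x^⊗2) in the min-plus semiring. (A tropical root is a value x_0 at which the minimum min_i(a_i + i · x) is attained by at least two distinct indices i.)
Roots: {3, 7}

Each tropical root is a break point of the lower envelope of the lines y = a_i + i · x (there are 3 lines, with slopes 0, 1, ..., 2). Only the lines that attain the minimum somewhere contribute to roots; other lines are dominated. Here the surviving (envelope) indices are i = 2, i = 1, i = 0.
Intersections between consecutive envelope lines give the roots: for adjacent envelope indices i < j the intersection is x = (a_i − a_j) / (j − i). Reading off the sorted break points: {3, 7}.
Verification: at each break x_0, at least two indices attain the minimum of min_i(a_i + i · x_0).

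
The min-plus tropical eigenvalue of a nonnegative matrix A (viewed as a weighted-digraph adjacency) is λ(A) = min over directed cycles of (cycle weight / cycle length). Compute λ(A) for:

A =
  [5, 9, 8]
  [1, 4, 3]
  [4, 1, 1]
λ(A) = 1

Enumerate directed cycles and compute their means (weight / length). Sample:
  cycle 0 → 0: weight = 5, length = 1, mean = 5/1 ≈ 5.000
  cycle 1 → 1: weight = 4, length = 1, mean = 4/1 ≈ 4.000
  cycle 2 → 2: weight = 1, length = 1, mean = 1/1 ≈ 1.000
  cycle 0 → 1 → 0: weight = 10, length = 2, mean = 10/2 ≈ 5.000
  cycle 0 → 2 → 0: weight = 12, length = 2, mean = 12/2 ≈ 6.000
  cycle 1 → 0 → 1: weight = 10, length = 2, mean = 10/2 ≈ 5.000
Minimum mean = 1.000, attained e.g. along the cycle 2 → 2 with weight 1 and length 1. So λ(A) = 1/1 = 1.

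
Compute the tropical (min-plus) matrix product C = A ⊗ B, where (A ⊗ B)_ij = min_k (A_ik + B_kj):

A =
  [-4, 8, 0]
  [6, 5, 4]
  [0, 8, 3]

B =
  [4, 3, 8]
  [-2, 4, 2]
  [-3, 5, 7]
A ⊗ B =
  [-3, -1, 4]
  [1, 9, 7]
  [0, 3, 8]

Apply the min-plus product entry-by-entry:
  C[0][0] = min over k of (A[0][0] + B[0][0] = -4 + 4 = 0, A[0][1] + B[1][0] = 8 + -2 = 6, A[0][2] + B[2][0] = 0 + -3 = -3) = -3 (attained at k = 2)
  C[0][1] = min over k of (A[0][0] + B[0][1] = -4 + 3 = -1, A[0][1] + B[1][1] = 8 + 4 = 12, A[0][2] + B[2][1] = 0 + 5 = 5) = -1 (attained at k = 0)
  C[0][2] = min over k of (A[0][0] + B[0][2] = -4 + 8 = 4, A[0][1] + B[1][2] = 8 + 2 = 10, A[0][2] + B[2][2] = 0 + 7 = 7) = 4 (attained at k = 0)
  C[1][0] = min over k of (A[1][0] + B[0][0] = 6 + 4 = 10, A[1][1] + B[1][0] = 5 + -2 = 3, A[1][2] + B[2][0] = 4 + -3 = 1) = 1 (attained at k = 2)
  C[1][1] = min over k of (A[1][0] + B[0][1] = 6 + 3 = 9, A[1][1] + B[1][1] = 5 + 4 = 9, A[1][2] + B[2][1] = 4 + 5 = 9) = 9 (attained at k = 0)
  C[1][2] = min over k of (A[1][0] + B[0][2] = 6 + 8 = 14, A[1][1] + B[1][2] = 5 + 2 = 7, A[1][2] + B[2][2] = 4 + 7 = 11) = 7 (attained at k = 1)
  C[2][0] = min over k of (A[2][0] + B[0][0] = 0 + 4 = 4, A[2][1] + B[1][0] = 8 + -2 = 6, A[2][2] + B[2][0] = 3 + -3 = 0) = 0 (attained at k = 2)
  C[2][1] = min over k of (A[2][0] + B[0][1] = 0 + 3 = 3, A[2][1] + B[1][1] = 8 + 4 = 12, A[2][2] + B[2][1] = 3 + 5 = 8) = 3 (attained at k = 0)
  C[2][2] = min over k of (A[2][0] + B[0][2] = 0 + 8 = 8, A[2][1] + B[1][2] = 8 + 2 = 10, A[2][2] + B[2][2] = 3 + 7 = 10) = 8 (attained at k = 0)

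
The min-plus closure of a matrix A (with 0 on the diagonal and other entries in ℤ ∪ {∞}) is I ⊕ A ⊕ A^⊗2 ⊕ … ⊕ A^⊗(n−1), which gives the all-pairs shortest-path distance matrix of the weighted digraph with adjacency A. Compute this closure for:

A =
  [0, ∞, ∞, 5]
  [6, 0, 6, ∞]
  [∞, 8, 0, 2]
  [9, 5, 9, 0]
Closure =
  [0, 10, 14, 5]
  [6, 0, 6, 8]
  [11, 7, 0, 2]
  [9, 5, 9, 0]

This is the Floyd-Warshall all-pairs shortest-path computation. For each intermediate vertex k = 0, 1, …, 3, update dist[i][j] ← min(dist[i][j], dist[i][k] + dist[k][j]). The final matrix gives, for each (i, j), the minimum total weight of any directed path from i to j (possibly empty when i = j).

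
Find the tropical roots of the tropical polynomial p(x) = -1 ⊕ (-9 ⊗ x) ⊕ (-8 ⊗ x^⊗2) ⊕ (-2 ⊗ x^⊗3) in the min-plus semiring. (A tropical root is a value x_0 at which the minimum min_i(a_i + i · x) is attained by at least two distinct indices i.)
Roots: {-6, -1, 8}

Each tropical root is a break point of the lower envelope of the lines y = a_i + i · x (there are 4 lines, with slopes 0, 1, ..., 3). Only the lines that attain the minimum somewhere contribute to roots; other lines are dominated. Here the surviving (envelope) indices are i = 3, i = 2, i = 1, i = 0.
Intersections between consecutive envelope lines give the roots: for adjacent envelope indices i < j the intersection is x = (a_i − a_j) / (j − i). Reading off the sorted break points: {-6, -1, 8}.
Verification: at each break x_0, at least two indices attain the minimum of min_i(a_i + i · x_0).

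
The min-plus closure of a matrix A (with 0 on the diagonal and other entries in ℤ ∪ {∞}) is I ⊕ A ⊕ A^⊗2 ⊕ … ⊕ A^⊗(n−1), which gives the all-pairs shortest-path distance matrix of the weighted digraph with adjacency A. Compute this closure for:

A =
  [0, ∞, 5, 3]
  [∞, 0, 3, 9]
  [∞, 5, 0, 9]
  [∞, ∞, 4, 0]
Closure =
  [0, 10, 5, 3]
  [∞, 0, 3, 9]
  [∞, 5, 0, 9]
  [∞, 9, 4, 0]

This is the Floyd-Warshall all-pairs shortest-path computation. For each intermediate vertex k = 0, 1, …, 3, update dist[i][j] ← min(dist[i][j], dist[i][k] + dist[k][j]). The final matrix gives, for each (i, j), the minimum total weight of any directed path from i to j (possibly empty when i = j).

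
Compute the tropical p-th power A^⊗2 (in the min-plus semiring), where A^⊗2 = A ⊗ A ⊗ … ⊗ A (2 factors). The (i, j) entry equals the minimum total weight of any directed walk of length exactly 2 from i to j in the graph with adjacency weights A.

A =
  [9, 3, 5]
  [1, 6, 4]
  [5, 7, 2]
A^⊗2 =
  [4, 9, 7]
  [7, 4, 6]
  [7, 8, 4]

Each entry (A^⊗2)_ij equals the minimum over all length-2 walks i = v_0 → v_1 → … → v_2 = j of Σ_t A[v_t][v_{t+1}]. For example, for (i, j) = (0, 2) we minimise over 3 possible intermediate vertex sequences; the minimum is 7, attained along the walk 0 → 1 → 2.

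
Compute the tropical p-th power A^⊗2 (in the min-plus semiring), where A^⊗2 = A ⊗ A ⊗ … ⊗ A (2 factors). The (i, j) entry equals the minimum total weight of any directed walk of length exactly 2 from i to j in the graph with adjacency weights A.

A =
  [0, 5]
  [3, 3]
A^⊗2 =
  [0, 5]
  [3, 6]

Each entry (A^⊗2)_ij equals the minimum over all length-2 walks i = v_0 → v_1 → … → v_2 = j of Σ_t A[v_t][v_{t+1}]. For example, for (i, j) = (0, 1) we minimise over 2 possible intermediate vertex sequences; the minimum is 5, attained along the walk 0 → 0 → 1.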